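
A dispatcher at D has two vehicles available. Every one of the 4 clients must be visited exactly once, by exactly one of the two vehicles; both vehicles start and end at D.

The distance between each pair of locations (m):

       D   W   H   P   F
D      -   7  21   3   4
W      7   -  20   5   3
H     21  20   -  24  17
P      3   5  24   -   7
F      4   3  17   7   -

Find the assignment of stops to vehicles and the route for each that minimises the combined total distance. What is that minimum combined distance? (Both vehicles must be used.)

There are 2^3 − 1 = 7 ways to divide the 4 stops into two non-empty groups. For each, the best each vehicle can do is its own shortest tour through its group:
  {W} + {H, P, F}: 14 + 48 = 62
  {H} + {W, P, F}: 42 + 15 = 57
  {W, H} + {P, F}: 48 + 14 = 62
  {P} + {W, H, F}: 6 + 48 = 54
  {W, P} + {H, F}: 15 + 42 = 57
  {H, P} + {W, F}: 48 + 14 = 62
  … (7 splits in total)
Best: vehicle 1 D → P → D = 6; vehicle 2 D → W → H → F → D = 48; combined 54.

Minimum combined distance: 54 m.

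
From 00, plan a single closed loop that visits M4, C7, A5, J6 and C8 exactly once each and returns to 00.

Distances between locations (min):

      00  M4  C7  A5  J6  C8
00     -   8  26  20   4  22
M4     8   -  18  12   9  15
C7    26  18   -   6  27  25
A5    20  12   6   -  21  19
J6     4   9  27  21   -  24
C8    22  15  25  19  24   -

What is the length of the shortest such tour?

Shortest round trip = 78 min.

00-M4-C7-A5-J6-C8-00: 8+18+6+21+24+22 = 99
00-M4-C7-A5-C8-J6-00: 8+18+6+19+24+4 = 79
00-M4-C7-J6-A5-C8-00: 8+18+27+21+19+22 = 115
00-M4-C7-J6-C8-A5-00: 8+18+27+24+19+20 = 116
00-M4-C7-C8-A5-J6-00: 8+18+25+19+21+4 = 95
00-M4-C7-C8-J6-A5-00: 8+18+25+24+21+20 = 116
00-M4-A5-C7-J6-C8-00: 8+12+6+27+24+22 = 99
00-M4-A5-C7-C8-J6-00: 8+12+6+25+24+4 = 79
00-M4-A5-J6-C7-C8-00: 8+12+21+27+25+22 = 115
00-M4-A5-J6-C8-C7-00: 8+12+21+24+25+26 = 116
00-M4-A5-C8-C7-J6-00: 8+12+19+25+27+4 = 95
00-M4-A5-C8-J6-C7-00: 8+12+19+24+27+26 = 116
00-M4-J6-C7-A5-C8-00: 8+9+27+6+19+22 = 91
00-M4-J6-C7-C8-A5-00: 8+9+27+25+19+20 = 108
… (46 more)
00-J6-M4-C7-A5-C8-00: 4+9+18+6+19+22 = 78  ← best
The minimum is 78.
One optimal route: 00 → J6 → M4 → C7 → A5 → C8 → 00 (or its reverse).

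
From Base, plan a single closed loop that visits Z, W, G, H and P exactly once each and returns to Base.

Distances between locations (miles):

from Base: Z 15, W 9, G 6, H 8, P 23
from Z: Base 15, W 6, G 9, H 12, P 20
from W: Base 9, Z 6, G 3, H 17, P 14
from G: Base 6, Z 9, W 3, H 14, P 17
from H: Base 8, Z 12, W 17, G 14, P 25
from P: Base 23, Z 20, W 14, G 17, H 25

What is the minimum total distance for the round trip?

63 miles — the shortest possible round trip.

There are 60 distinct closed tours to check (reversals are equivalent).
Base-Z-W-G-H-P-Base: 15+6+3+14+25+23 = 86
Base-Z-W-G-P-H-Base: 15+6+3+17+25+8 = 74
Base-Z-W-H-G-P-Base: 15+6+17+14+17+23 = 92
Base-Z-W-H-P-G-Base: 15+6+17+25+17+6 = 86
Base-Z-W-P-G-H-Base: 15+6+14+17+14+8 = 74
Base-Z-W-P-H-G-Base: 15+6+14+25+14+6 = 80
Base-Z-G-W-H-P-Base: 15+9+3+17+25+23 = 92
Base-Z-G-W-P-H-Base: 15+9+3+14+25+8 = 74
Base-Z-G-H-W-P-Base: 15+9+14+17+14+23 = 92
Base-Z-G-H-P-W-Base: 15+9+14+25+14+9 = 86
Base-Z-G-P-W-H-Base: 15+9+17+14+17+8 = 80
Base-Z-G-P-H-W-Base: 15+9+17+25+17+9 = 92
Base-Z-H-W-G-P-Base: 15+12+17+3+17+23 = 87
Base-Z-H-W-P-G-Base: 15+12+17+14+17+6 = 81
… (46 more)
Base-G-W-P-Z-H-Base: 6+3+14+20+12+8 = 63  ← best
The minimum is 63.
One optimal route: Base → G → W → P → Z → H → Base (or its reverse).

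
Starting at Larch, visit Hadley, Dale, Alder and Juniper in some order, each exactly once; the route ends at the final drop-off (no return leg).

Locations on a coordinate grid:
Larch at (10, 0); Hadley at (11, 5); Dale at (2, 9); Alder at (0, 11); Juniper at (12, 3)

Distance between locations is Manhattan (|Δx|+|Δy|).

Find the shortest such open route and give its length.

There are 4! = 24 possible orderings.
Larch→Hadley→Dale→Alder→Juniper: 6+13+4+20 = 43
Larch→Hadley→Dale→Juniper→Alder: 6+13+16+20 = 55
Larch→Hadley→Alder→Dale→Juniper: 6+17+4+16 = 43
Larch→Hadley→Alder→Juniper→Dale: 6+17+20+16 = 59
Larch→Hadley→Juniper→Dale→Alder: 6+3+16+4 = 29
Larch→Hadley→Juniper→Alder→Dale: 6+3+20+4 = 33
Larch→Dale→Hadley→Alder→Juniper: 17+13+17+20 = 67
Larch→Dale→Hadley→Juniper→Alder: 17+13+3+20 = 53
Larch→Dale→Alder→Hadley→Juniper: 17+4+17+3 = 41
Larch→Dale→Alder→Juniper→Hadley: 17+4+20+3 = 44
Larch→Dale→Juniper→Hadley→Alder: 17+16+3+17 = 53
Larch→Dale→Juniper→Alder→Hadley: 17+16+20+17 = 70
Larch→Alder→Hadley→Dale→Juniper: 21+17+13+16 = 67
Larch→Alder→Hadley→Juniper→Dale: 21+17+3+16 = 57
… (10 more)
Larch→Juniper→Hadley→Dale→Alder: 5+3+13+4 = 25  ← best
The minimum is 25.
One shortest path: Larch → Juniper → Hadley → Dale → Alder.

Minimum one-way distance = 25.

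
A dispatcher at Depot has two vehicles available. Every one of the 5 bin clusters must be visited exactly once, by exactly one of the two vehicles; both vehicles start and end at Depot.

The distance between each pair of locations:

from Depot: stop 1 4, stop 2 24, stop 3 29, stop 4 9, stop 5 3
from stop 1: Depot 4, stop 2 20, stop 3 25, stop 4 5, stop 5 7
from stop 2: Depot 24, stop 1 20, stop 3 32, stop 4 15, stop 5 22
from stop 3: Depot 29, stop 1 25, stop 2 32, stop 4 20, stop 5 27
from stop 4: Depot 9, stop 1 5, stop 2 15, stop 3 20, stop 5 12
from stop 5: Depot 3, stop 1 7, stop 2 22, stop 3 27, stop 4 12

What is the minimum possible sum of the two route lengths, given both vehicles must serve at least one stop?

Try each way of splitting the stops between the two vehicles (each non-empty) and, for each split, find the best tour for each vehicle:
  {stop 1} + {stop 2, stop 3, stop 4, stop 5}: 8 + 86 = 94
  {stop 2} + {stop 1, stop 3, stop 4, stop 5}: 48 + 59 = 107
  {stop 1, stop 2} + {stop 3, stop 4, stop 5}: 48 + 59 = 107
  {stop 3} + {stop 1, stop 2, stop 4, stop 5}: 58 + 49 = 107
  {stop 1, stop 3} + {stop 2, stop 4, stop 5}: 58 + 49 = 107
  {stop 2, stop 3} + {stop 1, stop 4, stop 5}: 85 + 24 = 109
  … (15 splits in total)
  {stop 1, stop 2, stop 3, stop 4} + {stop 5}: 85 + 6 = 91  ← best
Best: vehicle 1 Depot → stop 1 → stop 2 → stop 3 → stop 4 → Depot = 85; vehicle 2 Depot → stop 5 → Depot = 6; combined 91.

91 — the smallest possible combined total.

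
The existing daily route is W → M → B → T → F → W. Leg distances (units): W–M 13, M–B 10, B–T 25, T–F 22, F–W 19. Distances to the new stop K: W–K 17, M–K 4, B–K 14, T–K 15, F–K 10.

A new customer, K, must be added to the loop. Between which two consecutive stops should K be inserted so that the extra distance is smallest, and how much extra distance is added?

Insertion cost between consecutive stops i–j is d(i,K) + d(K,j) − d(i,j):
  between W and M: 17 + 4 − 13 = 8
  between M and B: 4 + 14 − 10 = 8
  between B and T: 14 + 15 − 25 = 4
  between T and F: 15 + 10 − 22 = 3
  between F and W: 10 + 17 − 19 = 8
Cheapest insertion is between T and F, adding 3.
New total = 89 + 3 = 92.

Minimum extra distance: 3, inserting K between T and F.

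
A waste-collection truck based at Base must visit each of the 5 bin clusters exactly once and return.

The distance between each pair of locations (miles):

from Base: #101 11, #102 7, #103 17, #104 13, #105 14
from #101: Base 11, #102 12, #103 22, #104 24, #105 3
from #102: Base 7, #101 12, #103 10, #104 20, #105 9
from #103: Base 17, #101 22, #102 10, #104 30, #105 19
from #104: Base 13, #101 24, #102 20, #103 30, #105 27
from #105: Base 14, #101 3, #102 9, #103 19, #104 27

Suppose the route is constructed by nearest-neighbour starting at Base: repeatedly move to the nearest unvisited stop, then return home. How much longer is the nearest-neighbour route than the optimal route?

Base: #102=7, #101=11, #104=13, #105=14, #103=17 ⇒ #102
#102: #105=9, #103=10, #101=12, #104=20 ⇒ #105
#105: #101=3, #103=19, #104=27 ⇒ #101
#101: #103=22, #104=24 ⇒ #103
#103: #104=30 ⇒ #104
NN route Base → #102 → #105 → #101 → #103 → #104 → Base costs 84.
Optimal: Base → #101 → #105 → #102 → #103 → #104 → Base costs 76 (by enumerating all 60 distinct tours).
Excess = 84 − 76 = 8.

The nearest-neighbour route is 8 miles longer than optimal.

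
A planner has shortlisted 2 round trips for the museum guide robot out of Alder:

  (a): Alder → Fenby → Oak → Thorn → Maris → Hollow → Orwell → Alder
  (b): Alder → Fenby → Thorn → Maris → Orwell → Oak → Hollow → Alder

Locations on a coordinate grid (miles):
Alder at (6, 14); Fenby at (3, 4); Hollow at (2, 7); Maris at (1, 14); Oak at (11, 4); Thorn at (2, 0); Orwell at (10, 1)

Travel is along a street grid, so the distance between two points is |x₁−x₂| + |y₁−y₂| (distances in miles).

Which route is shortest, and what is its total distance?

Shortest is (b), total 82 miles.

(a): 13 + 8 + 13 + 15 + 8 + 14 + 17 = 88
(b): 13 + 5 + 15 + 22 + 4 + 12 + 11 = 82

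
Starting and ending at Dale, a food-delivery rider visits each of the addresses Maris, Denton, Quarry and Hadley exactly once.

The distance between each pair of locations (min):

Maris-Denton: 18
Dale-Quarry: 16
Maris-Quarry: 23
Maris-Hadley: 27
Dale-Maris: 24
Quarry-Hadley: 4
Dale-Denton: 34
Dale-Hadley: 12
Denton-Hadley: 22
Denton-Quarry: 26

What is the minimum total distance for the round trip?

Minimum total distance: 84 min.

With 4 stops there are 4!/2 = 12 distinct round trips (a route and its reverse cost the same).
Dale - Maris - Denton - Quarry - Hadley - Dale: 24+18+26+4+12 = 84
Dale - Maris - Denton - Hadley - Quarry - Dale: 24+18+22+4+16 = 84
Dale - Maris - Quarry - Denton - Hadley - Dale: 24+23+26+22+12 = 107
Dale - Maris - Quarry - Hadley - Denton - Dale: 24+23+4+22+34 = 107
Dale - Maris - Hadley - Denton - Quarry - Dale: 24+27+22+26+16 = 115
Dale - Maris - Hadley - Quarry - Denton - Dale: 24+27+4+26+34 = 115
Dale - Denton - Maris - Quarry - Hadley - Dale: 34+18+23+4+12 = 91
Dale - Denton - Maris - Hadley - Quarry - Dale: 34+18+27+4+16 = 99
Dale - Denton - Quarry - Maris - Hadley - Dale: 34+26+23+27+12 = 122
Dale - Denton - Hadley - Maris - Quarry - Dale: 34+22+27+23+16 = 122
Dale - Quarry - Maris - Denton - Hadley - Dale: 16+23+18+22+12 = 91
Dale - Quarry - Denton - Maris - Hadley - Dale: 16+26+18+27+12 = 99
The minimum is 84.
One optimal route: Dale → Maris → Denton → Quarry → Hadley → Dale (or its reverse).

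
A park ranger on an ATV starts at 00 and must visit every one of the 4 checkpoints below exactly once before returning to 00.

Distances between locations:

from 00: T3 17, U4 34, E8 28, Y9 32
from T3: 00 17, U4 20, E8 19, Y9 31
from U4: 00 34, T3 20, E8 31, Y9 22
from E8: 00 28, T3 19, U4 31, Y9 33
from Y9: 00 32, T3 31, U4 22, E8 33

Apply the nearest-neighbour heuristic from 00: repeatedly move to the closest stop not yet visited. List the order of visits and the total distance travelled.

Nearest-neighbour total = 121; route 00 → T3 → E8 → U4 → Y9 → 00.

At 00 the remaining stops are T3 17, E8 28, Y9 32, U4 34; go to T3.
At T3 the remaining stops are E8 19, U4 20, Y9 31; go to E8.
At E8 the remaining stops are U4 31, Y9 33; go to U4.
At U4 the remaining stops are Y9 22; go to Y9.
Return Y9→00: 32.
Total = 17 + 19 + 31 + 22 + 32 = 121.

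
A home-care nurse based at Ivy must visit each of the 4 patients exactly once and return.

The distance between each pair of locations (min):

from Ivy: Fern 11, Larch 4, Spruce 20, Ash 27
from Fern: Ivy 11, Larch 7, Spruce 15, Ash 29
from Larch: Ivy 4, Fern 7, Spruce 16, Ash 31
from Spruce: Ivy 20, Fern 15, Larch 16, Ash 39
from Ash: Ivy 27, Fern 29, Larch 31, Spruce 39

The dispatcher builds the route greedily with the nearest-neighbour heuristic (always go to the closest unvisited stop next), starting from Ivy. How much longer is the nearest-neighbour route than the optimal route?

1 min longer than the optimal tour.

From Ivy: Larch=4, Fern=11, Spruce=20, Ash=27 → choose Larch (4).
From Larch: Fern=7, Spruce=16, Ash=31 → choose Fern (7).
From Fern: Spruce=15, Ash=29 → choose Spruce (15).
From Spruce: Ash=39 → choose Ash (39).
NN route Ivy → Larch → Fern → Spruce → Ash → Ivy costs 92.
Optimal: Ivy → Larch → Spruce → Fern → Ash → Ivy costs 91 (by enumerating all 12 distinct tours).
Excess = 92 − 91 = 1.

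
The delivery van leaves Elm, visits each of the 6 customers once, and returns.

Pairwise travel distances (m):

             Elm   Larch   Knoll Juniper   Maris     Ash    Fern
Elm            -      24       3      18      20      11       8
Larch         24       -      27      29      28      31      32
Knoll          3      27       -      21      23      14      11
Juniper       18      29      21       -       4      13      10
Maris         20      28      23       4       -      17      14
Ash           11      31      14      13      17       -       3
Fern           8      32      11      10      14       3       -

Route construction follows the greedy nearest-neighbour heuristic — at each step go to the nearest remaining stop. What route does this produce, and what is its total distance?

Nearest-neighbour total = 86 m; route Elm → Knoll → Fern → Ash → Juniper → Maris → Larch → Elm.

Elm → [Knoll:3 / Fern:8 / Ash:11 / Juniper:18 / Maris:20 / Larch:24] → Knoll (3)
Knoll → [Fern:11 / Ash:14 / Juniper:21 / Maris:23 / Larch:27] → Fern (11)
Fern → [Ash:3 / Juniper:10 / Maris:14 / Larch:32] → Ash (3)
Ash → [Juniper:13 / Maris:17 / Larch:31] → Juniper (13)
Juniper → [Maris:4 / Larch:29] → Maris (4)
Maris → [Larch:28] → Larch (28)
Return Larch→Elm: 24.
Total = 3 + 11 + 3 + 13 + 4 + 28 + 24 = 86.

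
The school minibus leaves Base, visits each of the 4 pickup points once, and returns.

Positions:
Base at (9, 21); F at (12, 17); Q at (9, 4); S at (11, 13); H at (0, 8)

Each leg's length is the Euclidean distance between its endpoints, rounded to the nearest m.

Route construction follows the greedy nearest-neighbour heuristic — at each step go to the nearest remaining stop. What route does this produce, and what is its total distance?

Base → [F:5 / S:8 / H:16 / Q:17] → F (5)
F → [S:4 / Q:13 / H:15] → S (4)
S → [Q:9 / H:12] → Q (9)
Q → [H:10] → H (10)
Return H→Base: 16.
Total = 5 + 4 + 9 + 10 + 16 = 44.

Nearest-neighbour total = 44 m; route Base → F → S → Q → H → Base.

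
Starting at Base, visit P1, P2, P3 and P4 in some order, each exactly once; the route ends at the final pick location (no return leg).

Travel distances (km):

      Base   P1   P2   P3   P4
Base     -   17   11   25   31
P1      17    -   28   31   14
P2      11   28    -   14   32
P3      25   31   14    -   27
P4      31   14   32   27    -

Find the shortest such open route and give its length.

66 km — the minimum one-way total.

There are 4! = 24 possible orderings.
Base → P1 → P2 → P3 → P4: 17+28+14+27 = 86
Base → P1 → P2 → P4 → P3: 17+28+32+27 = 104
Base → P1 → P3 → P2 → P4: 17+31+14+32 = 94
Base → P1 → P3 → P4 → P2: 17+31+27+32 = 107
Base → P1 → P4 → P2 → P3: 17+14+32+14 = 77
Base → P1 → P4 → P3 → P2: 17+14+27+14 = 72
Base → P2 → P1 → P3 → P4: 11+28+31+27 = 97
Base → P2 → P1 → P4 → P3: 11+28+14+27 = 80
Base → P2 → P3 → P1 → P4: 11+14+31+14 = 70
Base → P2 → P3 → P4 → P1: 11+14+27+14 = 66
Base → P2 → P4 → P1 → P3: 11+32+14+31 = 88
Base → P2 → P4 → P3 → P1: 11+32+27+31 = 101
Base → P3 → P1 → P2 → P4: 25+31+28+32 = 116
Base → P3 → P1 → P4 → P2: 25+31+14+32 = 102
… (10 more)
The minimum is 66.
One shortest path: Base → P2 → P3 → P4 → P1.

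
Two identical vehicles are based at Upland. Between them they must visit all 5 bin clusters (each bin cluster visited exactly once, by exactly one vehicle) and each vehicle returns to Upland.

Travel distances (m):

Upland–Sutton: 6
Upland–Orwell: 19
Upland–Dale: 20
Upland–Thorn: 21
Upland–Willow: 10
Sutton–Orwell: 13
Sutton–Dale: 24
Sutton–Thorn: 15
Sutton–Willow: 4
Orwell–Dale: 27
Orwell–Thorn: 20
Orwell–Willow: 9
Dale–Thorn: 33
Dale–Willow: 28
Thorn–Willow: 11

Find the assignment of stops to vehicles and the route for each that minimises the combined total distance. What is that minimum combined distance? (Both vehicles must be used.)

Check every non-empty split of the stops between the two vehicles; for each half take its own optimal tour:
  {Sutton} + {Orwell, Dale, Thorn, Willow}: 12 + 88 = 100
  {Orwell} + {Sutton, Dale, Thorn, Willow}: 38 + 74 = 112
  {Sutton, Orwell} + {Dale, Thorn, Willow}: 38 + 74 = 112
  {Dale} + {Sutton, Orwell, Thorn, Willow}: 40 + 60 = 100
  {Sutton, Dale} + {Orwell, Thorn, Willow}: 50 + 60 = 110
  {Orwell, Dale} + {Sutton, Thorn, Willow}: 66 + 42 = 108
  … (15 splits in total)
Best: vehicle 1 Upland → Sutton → Upland = 12; vehicle 2 Upland → Dale → Orwell → Thorn → Willow → Upland = 88; combined 100.

Minimum combined distance: 100 m.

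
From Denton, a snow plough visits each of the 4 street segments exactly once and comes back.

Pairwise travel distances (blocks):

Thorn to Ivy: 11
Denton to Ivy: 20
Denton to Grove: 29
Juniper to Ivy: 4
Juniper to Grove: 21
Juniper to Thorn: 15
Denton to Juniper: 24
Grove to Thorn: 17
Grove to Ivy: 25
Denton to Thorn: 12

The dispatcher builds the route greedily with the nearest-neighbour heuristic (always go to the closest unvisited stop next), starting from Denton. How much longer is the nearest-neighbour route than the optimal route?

Excess over optimum: 3 blocks.

Denton: Thorn=12, Ivy=20, Juniper=24, Grove=29 ⇒ Thorn
Thorn: Ivy=11, Juniper=15, Grove=17 ⇒ Ivy
Ivy: Juniper=4, Grove=25 ⇒ Juniper
Juniper: Grove=21 ⇒ Grove
NN route Denton → Thorn → Ivy → Juniper → Grove → Denton costs 77.
Optimal: Denton → Thorn → Grove → Juniper → Ivy → Denton costs 74 (by enumerating all 12 distinct tours).
Excess = 77 − 74 = 3.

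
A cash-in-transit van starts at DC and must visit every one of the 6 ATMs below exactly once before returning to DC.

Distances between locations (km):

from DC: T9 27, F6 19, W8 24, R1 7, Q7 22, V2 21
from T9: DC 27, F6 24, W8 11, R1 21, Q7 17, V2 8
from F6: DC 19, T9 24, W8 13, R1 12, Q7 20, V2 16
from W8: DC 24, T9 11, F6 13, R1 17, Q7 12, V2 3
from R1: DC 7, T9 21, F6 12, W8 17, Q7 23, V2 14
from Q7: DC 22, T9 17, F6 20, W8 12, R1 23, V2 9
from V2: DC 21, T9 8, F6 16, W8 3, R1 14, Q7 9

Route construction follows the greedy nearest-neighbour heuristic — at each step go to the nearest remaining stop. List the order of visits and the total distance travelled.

Total distance 82 km via the nearest-neighbour route DC → R1 → F6 → W8 → V2 → T9 → Q7 → DC.

At DC the remaining stops are R1 7, F6 19, V2 21, Q7 22, W8 24, T9 27; go to R1.
At R1 the remaining stops are F6 12, V2 14, W8 17, T9 21, Q7 23; go to F6.
At F6 the remaining stops are W8 13, V2 16, Q7 20, T9 24; go to W8.
At W8 the remaining stops are V2 3, T9 11, Q7 12; go to V2.
At V2 the remaining stops are T9 8, Q7 9; go to T9.
At T9 the remaining stops are Q7 17; go to Q7.
Return Q7→DC: 22.
Total = 7 + 12 + 13 + 3 + 8 + 17 + 22 = 82.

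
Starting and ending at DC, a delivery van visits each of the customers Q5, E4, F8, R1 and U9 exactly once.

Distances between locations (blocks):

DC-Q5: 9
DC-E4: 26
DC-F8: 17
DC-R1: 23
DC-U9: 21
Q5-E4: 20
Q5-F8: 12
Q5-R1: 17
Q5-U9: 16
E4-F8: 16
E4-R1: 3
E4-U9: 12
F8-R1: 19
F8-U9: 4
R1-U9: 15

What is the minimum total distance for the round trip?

Shortest round trip = 62 blocks.

DC→Q5→E4→F8→R1→U9→DC: 9+20+16+19+15+21 = 100
DC→Q5→E4→F8→U9→R1→DC: 9+20+16+4+15+23 = 87
DC→Q5→E4→R1→F8→U9→DC: 9+20+3+19+4+21 = 76
DC→Q5→E4→R1→U9→F8→DC: 9+20+3+15+4+17 = 68
DC→Q5→E4→U9→F8→R1→DC: 9+20+12+4+19+23 = 87
DC→Q5→E4→U9→R1→F8→DC: 9+20+12+15+19+17 = 92
DC→Q5→F8→E4→R1→U9→DC: 9+12+16+3+15+21 = 76
DC→Q5→F8→E4→U9→R1→DC: 9+12+16+12+15+23 = 87
DC→Q5→F8→R1→E4→U9→DC: 9+12+19+3+12+21 = 76
DC→Q5→F8→R1→U9→E4→DC: 9+12+19+15+12+26 = 93
DC→Q5→F8→U9→E4→R1→DC: 9+12+4+12+3+23 = 63
DC→Q5→F8→U9→R1→E4→DC: 9+12+4+15+3+26 = 69
DC→Q5→R1→E4→F8→U9→DC: 9+17+3+16+4+21 = 70
DC→Q5→R1→E4→U9→F8→DC: 9+17+3+12+4+17 = 62
… (46 more)
The minimum is 62.
One optimal route: DC → Q5 → R1 → E4 → U9 → F8 → DC (or its reverse).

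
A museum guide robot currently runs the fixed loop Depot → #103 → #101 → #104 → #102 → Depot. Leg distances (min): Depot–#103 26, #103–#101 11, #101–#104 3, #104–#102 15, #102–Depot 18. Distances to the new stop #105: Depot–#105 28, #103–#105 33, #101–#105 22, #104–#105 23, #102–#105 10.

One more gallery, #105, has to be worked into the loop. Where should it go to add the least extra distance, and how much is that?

Insertion cost between consecutive stops i–j is d(i,#105) + d(#105,j) − d(i,j):
  between Depot and #103: 28 + 33 − 26 = 35
  between #103 and #101: 33 + 22 − 11 = 44
  between #101 and #104: 22 + 23 − 3 = 42
  between #104 and #102: 23 + 10 − 15 = 18
  between #102 and Depot: 10 + 28 − 18 = 20
Cheapest insertion is between #104 and #102, adding 18.
New total = 73 + 18 = 91.

Adding 18 min by placing #105 on the #104–#102 leg.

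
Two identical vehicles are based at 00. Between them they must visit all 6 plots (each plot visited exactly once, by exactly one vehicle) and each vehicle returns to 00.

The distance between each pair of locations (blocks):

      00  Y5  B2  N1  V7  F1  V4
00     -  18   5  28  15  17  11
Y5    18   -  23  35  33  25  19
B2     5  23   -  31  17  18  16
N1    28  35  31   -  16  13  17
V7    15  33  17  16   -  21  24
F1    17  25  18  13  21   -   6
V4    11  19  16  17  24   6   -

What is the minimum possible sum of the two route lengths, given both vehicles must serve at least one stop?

There are 2^5 − 1 = 31 ways to divide the 6 stops into two non-empty groups. For each, the best each vehicle can do is its own shortest tour through its group:
  {Y5} + {B2, N1, V7, F1, V4}: 36 + 68 = 104
  {B2} + {Y5, N1, V7, F1, V4}: 10 + 87 = 97
  {Y5, B2} + {N1, V7, F1, V4}: 46 + 61 = 107
  {N1} + {Y5, B2, V7, F1, V4}: 56 + 86 = 142
  {Y5, N1} + {B2, V7, F1, V4}: 81 + 60 = 141
  {B2, N1} + {Y5, V7, F1, V4}: 64 + 79 = 143
  … (31 splits in total)
Best: vehicle 1 00 → B2 → 00 = 10; vehicle 2 00 → Y5 → V4 → F1 → N1 → V7 → 00 = 87; combined 97.

Minimum combined distance: 97 blocks.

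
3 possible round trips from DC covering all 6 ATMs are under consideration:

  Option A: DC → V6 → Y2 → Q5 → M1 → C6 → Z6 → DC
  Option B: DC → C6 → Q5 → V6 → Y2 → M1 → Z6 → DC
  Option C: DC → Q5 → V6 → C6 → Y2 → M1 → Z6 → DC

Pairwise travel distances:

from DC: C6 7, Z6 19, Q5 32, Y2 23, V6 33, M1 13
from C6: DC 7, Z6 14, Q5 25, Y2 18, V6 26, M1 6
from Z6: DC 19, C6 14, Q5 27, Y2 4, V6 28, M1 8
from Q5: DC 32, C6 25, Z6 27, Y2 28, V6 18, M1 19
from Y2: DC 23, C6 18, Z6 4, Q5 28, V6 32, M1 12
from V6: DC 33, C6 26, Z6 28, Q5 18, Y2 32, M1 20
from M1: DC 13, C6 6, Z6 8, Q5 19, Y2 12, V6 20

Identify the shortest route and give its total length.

Option A: 33 + 32 + 28 + 19 + 6 + 14 + 19 = 151
Option B: 7 + 25 + 18 + 32 + 12 + 8 + 19 = 121
Option C: 32 + 18 + 26 + 18 + 12 + 8 + 19 = 133

Shortest is Option B, total 121.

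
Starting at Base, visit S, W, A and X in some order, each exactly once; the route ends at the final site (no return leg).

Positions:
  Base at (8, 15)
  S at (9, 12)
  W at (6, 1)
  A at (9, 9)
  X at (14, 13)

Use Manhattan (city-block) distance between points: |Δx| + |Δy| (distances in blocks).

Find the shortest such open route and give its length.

There are 4! = 24 possible orderings.
Base → S → W → A → X: 4+14+11+9 = 38
Base → S → W → X → A: 4+14+20+9 = 47
Base → S → A → W → X: 4+3+11+20 = 38
Base → S → A → X → W: 4+3+9+20 = 36
Base → S → X → W → A: 4+6+20+11 = 41
Base → S → X → A → W: 4+6+9+11 = 30
Base → W → S → A → X: 16+14+3+9 = 42
Base → W → S → X → A: 16+14+6+9 = 45
Base → W → A → S → X: 16+11+3+6 = 36
Base → W → A → X → S: 16+11+9+6 = 42
Base → W → X → S → A: 16+20+6+3 = 45
Base → W → X → A → S: 16+20+9+3 = 48
Base → A → S → W → X: 7+3+14+20 = 44
Base → A → S → X → W: 7+3+6+20 = 36
… (10 more)
Base → X → S → A → W: 8+6+3+11 = 28  ← best
The minimum is 28.
One shortest path: Base → X → S → A → W.

Minimum one-way distance = 28 blocks.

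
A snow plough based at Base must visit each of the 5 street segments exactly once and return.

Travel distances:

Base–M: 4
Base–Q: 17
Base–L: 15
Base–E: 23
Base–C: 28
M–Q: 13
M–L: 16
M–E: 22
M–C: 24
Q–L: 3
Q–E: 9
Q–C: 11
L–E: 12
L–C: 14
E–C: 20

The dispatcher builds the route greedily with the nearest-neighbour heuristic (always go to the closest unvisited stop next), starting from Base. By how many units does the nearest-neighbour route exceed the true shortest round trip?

The nearest-neighbour route is 5 longer than optimal.

Base: M=4, L=15, Q=17, E=23, C=28 ⇒ M
M: Q=13, L=16, E=22, C=24 ⇒ Q
Q: L=3, E=9, C=11 ⇒ L
L: E=12, C=14 ⇒ E
E: C=20 ⇒ C
NN route Base → M → Q → L → E → C → Base costs 80.
Optimal: Base → M → Q → E → C → L → Base costs 75 (by enumerating all 60 distinct tours).
Excess = 80 − 75 = 5.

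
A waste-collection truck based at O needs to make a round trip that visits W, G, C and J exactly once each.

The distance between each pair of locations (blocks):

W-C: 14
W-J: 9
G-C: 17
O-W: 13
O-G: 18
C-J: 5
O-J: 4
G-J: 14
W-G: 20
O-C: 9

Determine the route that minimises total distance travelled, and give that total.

With 4 stops there are 4!/2 = 12 distinct round trips (a route and its reverse cost the same).
O → W → G → C → J → O: 13+20+17+5+4 = 59
O → W → G → J → C → O: 13+20+14+5+9 = 61
O → W → C → G → J → O: 13+14+17+14+4 = 62
O → W → C → J → G → O: 13+14+5+14+18 = 64
O → W → J → G → C → O: 13+9+14+17+9 = 62
O → W → J → C → G → O: 13+9+5+17+18 = 62
O → G → W → C → J → O: 18+20+14+5+4 = 61
O → G → W → J → C → O: 18+20+9+5+9 = 61
O → G → C → W → J → O: 18+17+14+9+4 = 62
O → G → J → W → C → O: 18+14+9+14+9 = 64
O → C → W → G → J → O: 9+14+20+14+4 = 61
O → C → G → W → J → O: 9+17+20+9+4 = 59
The minimum is 59.
One optimal route: O → W → G → C → J → O (or its reverse).

Shortest round trip = 59 blocks.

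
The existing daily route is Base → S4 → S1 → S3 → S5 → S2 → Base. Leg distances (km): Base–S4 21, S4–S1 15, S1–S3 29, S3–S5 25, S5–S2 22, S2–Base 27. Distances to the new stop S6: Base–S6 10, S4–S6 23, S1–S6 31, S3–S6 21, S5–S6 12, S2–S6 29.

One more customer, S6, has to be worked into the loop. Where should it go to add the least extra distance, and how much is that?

Insertion cost between consecutive stops i–j is d(i,S6) + d(S6,j) − d(i,j):
  between Base and S4: 10 + 23 − 21 = 12
  between S4 and S1: 23 + 31 − 15 = 39
  between S1 and S3: 31 + 21 − 29 = 23
  between S3 and S5: 21 + 12 − 25 = 8
  between S5 and S2: 12 + 29 − 22 = 19
  between S2 and Base: 29 + 10 − 27 = 12
Cheapest insertion is between S3 and S5, adding 8.
New total = 139 + 8 = 147.

+8 km — insert S6 between S3 and S5.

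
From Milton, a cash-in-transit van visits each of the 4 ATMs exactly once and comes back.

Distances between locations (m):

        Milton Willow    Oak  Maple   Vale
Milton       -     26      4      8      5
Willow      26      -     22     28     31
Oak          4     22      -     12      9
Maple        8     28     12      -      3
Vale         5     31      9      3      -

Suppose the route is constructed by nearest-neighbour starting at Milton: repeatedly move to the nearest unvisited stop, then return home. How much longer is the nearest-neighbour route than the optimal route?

Milton: Oak=4, Vale=5, Maple=8, Willow=26 ⇒ Oak
Oak: Vale=9, Maple=12, Willow=22 ⇒ Vale
Vale: Maple=3, Willow=31 ⇒ Maple
Maple: Willow=28 ⇒ Willow
NN route Milton → Oak → Vale → Maple → Willow → Milton costs 70.
Optimal: Milton → Oak → Willow → Maple → Vale → Milton costs 62 (by enumerating all 12 distinct tours).
Excess = 70 − 62 = 8.

Excess over optimum: 8 m.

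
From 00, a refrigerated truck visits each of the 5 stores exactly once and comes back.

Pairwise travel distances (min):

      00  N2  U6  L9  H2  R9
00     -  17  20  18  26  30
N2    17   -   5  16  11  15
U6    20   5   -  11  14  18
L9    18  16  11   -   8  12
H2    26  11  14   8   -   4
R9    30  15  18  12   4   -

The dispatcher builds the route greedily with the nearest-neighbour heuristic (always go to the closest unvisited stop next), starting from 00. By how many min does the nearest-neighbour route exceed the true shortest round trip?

From 00: N2=17, L9=18, U6=20, H2=26, R9=30 → choose N2 (17).
From N2: U6=5, H2=11, R9=15, L9=16 → choose U6 (5).
From U6: L9=11, H2=14, R9=18 → choose L9 (11).
From L9: H2=8, R9=12 → choose H2 (8).
From H2: R9=4 → choose R9 (4).
NN route 00 → N2 → U6 → L9 → H2 → R9 → 00 costs 75.
Optimal: 00 → N2 → U6 → H2 → R9 → L9 → 00 costs 70 (by enumerating all 60 distinct tours).
Excess = 75 − 70 = 5.

The nearest-neighbour route is 5 min longer than optimal.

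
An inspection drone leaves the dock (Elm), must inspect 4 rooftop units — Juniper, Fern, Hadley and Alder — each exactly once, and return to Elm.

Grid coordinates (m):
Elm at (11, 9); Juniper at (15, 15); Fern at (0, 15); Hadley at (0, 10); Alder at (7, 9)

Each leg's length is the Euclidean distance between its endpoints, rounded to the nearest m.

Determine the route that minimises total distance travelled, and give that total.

Shortest round trip = 38 m.

There are 12 distinct closed tours to check (reversals are equivalent).
Elm → Juniper → Fern → Hadley → Alder → Elm: 7+15+5+7+4 = 38
Elm → Juniper → Fern → Alder → Hadley → Elm: 7+15+9+7+11 = 49
Elm → Juniper → Hadley → Fern → Alder → Elm: 7+16+5+9+4 = 41
Elm → Juniper → Hadley → Alder → Fern → Elm: 7+16+7+9+13 = 52
Elm → Juniper → Alder → Fern → Hadley → Elm: 7+10+9+5+11 = 42
Elm → Juniper → Alder → Hadley → Fern → Elm: 7+10+7+5+13 = 42
Elm → Fern → Juniper → Hadley → Alder → Elm: 13+15+16+7+4 = 55
Elm → Fern → Juniper → Alder → Hadley → Elm: 13+15+10+7+11 = 56
Elm → Fern → Hadley → Juniper → Alder → Elm: 13+5+16+10+4 = 48
Elm → Fern → Alder → Juniper → Hadley → Elm: 13+9+10+16+11 = 59
Elm → Hadley → Juniper → Fern → Alder → Elm: 11+16+15+9+4 = 55
Elm → Hadley → Fern → Juniper → Alder → Elm: 11+5+15+10+4 = 45
The minimum is 38.
One optimal route: Elm → Juniper → Fern → Hadley → Alder → Elm (or its reverse).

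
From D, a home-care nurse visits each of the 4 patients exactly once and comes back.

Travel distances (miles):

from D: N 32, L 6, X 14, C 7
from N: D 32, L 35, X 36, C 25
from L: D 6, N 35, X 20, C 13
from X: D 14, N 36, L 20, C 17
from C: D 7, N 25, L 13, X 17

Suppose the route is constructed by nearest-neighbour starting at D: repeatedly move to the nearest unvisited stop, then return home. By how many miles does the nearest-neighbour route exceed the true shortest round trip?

From D: L=6, C=7, X=14, N=32 → choose L (6).
From L: C=13, X=20, N=35 → choose C (13).
From C: X=17, N=25 → choose X (17).
From X: N=36 → choose N (36).
NN route D → L → C → X → N → D costs 104.
Optimal: D → L → X → N → C → D costs 94 (by enumerating all 12 distinct tours).
Excess = 104 − 94 = 10.

The nearest-neighbour route is 10 miles longer than optimal.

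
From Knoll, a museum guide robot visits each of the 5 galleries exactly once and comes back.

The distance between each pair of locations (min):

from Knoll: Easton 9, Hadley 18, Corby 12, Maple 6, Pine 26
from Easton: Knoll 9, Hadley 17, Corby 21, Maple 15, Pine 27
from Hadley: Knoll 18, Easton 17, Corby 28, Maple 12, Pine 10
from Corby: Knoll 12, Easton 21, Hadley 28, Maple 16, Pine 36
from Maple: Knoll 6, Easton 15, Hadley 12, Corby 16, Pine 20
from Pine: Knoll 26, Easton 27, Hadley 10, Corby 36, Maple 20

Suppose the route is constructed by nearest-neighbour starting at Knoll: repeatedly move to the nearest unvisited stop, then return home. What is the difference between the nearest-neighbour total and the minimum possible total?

Excess over optimum: 4 min.

Knoll: Maple=6, Easton=9, Corby=12, Hadley=18, Pine=26 ⇒ Maple
Maple: Hadley=12, Easton=15, Corby=16, Pine=20 ⇒ Hadley
Hadley: Pine=10, Easton=17, Corby=28 ⇒ Pine
Pine: Easton=27, Corby=36 ⇒ Easton
Easton: Corby=21 ⇒ Corby
NN route Knoll → Maple → Hadley → Pine → Easton → Corby → Knoll costs 88.
Optimal: Knoll → Easton → Hadley → Pine → Maple → Corby → Knoll costs 84 (by enumerating all 60 distinct tours).
Excess = 88 − 84 = 4.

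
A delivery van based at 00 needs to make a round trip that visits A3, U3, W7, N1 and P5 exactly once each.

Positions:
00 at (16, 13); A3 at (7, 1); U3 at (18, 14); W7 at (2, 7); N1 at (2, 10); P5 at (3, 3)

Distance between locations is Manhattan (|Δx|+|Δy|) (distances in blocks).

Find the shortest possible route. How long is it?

With 5 stops there are 5!/2 = 60 distinct round trips (a route and its reverse cost the same).
00-A3-U3-W7-N1-P5-00: 21+24+23+3+8+23 = 102
00-A3-U3-W7-P5-N1-00: 21+24+23+5+8+17 = 98
00-A3-U3-N1-W7-P5-00: 21+24+20+3+5+23 = 96
00-A3-U3-N1-P5-W7-00: 21+24+20+8+5+20 = 98
00-A3-U3-P5-W7-N1-00: 21+24+26+5+3+17 = 96
00-A3-U3-P5-N1-W7-00: 21+24+26+8+3+20 = 102
00-A3-W7-U3-N1-P5-00: 21+11+23+20+8+23 = 106
00-A3-W7-U3-P5-N1-00: 21+11+23+26+8+17 = 106
00-A3-W7-N1-U3-P5-00: 21+11+3+20+26+23 = 104
00-A3-W7-N1-P5-U3-00: 21+11+3+8+26+3 = 72
00-A3-W7-P5-U3-N1-00: 21+11+5+26+20+17 = 100
00-A3-W7-P5-N1-U3-00: 21+11+5+8+20+3 = 68
00-A3-N1-U3-W7-P5-00: 21+14+20+23+5+23 = 106
00-A3-N1-U3-P5-W7-00: 21+14+20+26+5+20 = 106
… (46 more)
00-A3-P5-W7-N1-U3-00: 21+6+5+3+20+3 = 58  ← best
The minimum is 58.
One optimal route: 00 → A3 → P5 → W7 → N1 → U3 → 00 (or its reverse).

58 blocks — the shortest possible round trip.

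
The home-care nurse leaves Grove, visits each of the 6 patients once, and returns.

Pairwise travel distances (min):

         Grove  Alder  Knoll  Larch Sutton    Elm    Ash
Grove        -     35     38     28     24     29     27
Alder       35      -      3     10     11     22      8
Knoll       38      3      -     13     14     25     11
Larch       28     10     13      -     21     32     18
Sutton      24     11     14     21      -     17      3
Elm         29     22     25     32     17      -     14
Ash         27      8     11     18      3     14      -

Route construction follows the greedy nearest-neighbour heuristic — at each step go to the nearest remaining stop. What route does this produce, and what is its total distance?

Grove → [Sutton:24 / Ash:27 / Larch:28 / Elm:29 / Alder:35 / Knoll:38] → Sutton (24)
Sutton → [Ash:3 / Alder:11 / Knoll:14 / Elm:17 / Larch:21] → Ash (3)
Ash → [Alder:8 / Knoll:11 / Elm:14 / Larch:18] → Alder (8)
Alder → [Knoll:3 / Larch:10 / Elm:22] → Knoll (3)
Knoll → [Larch:13 / Elm:25] → Larch (13)
Larch → [Elm:32] → Elm (32)
Return Elm→Grove: 29.
Total = 24 + 3 + 8 + 3 + 13 + 32 + 29 = 112.

Total distance 112 min via the nearest-neighbour route Grove → Sutton → Ash → Alder → Knoll → Larch → Elm → Grove.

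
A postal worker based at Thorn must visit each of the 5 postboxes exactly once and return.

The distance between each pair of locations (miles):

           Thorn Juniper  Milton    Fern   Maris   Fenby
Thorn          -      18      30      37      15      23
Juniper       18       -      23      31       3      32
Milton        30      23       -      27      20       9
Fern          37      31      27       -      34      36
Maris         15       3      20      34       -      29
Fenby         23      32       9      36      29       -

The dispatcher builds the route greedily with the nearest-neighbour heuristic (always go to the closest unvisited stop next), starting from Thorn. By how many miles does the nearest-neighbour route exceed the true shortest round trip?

15 miles longer than the optimal tour.

Thorn: Maris=15, Juniper=18, Fenby=23, Milton=30, Fern=37 ⇒ Maris
Maris: Juniper=3, Milton=20, Fenby=29, Fern=34 ⇒ Juniper
Juniper: Milton=23, Fern=31, Fenby=32 ⇒ Milton
Milton: Fenby=9, Fern=27 ⇒ Fenby
Fenby: Fern=36 ⇒ Fern
NN route Thorn → Maris → Juniper → Milton → Fenby → Fern → Thorn costs 123.
Optimal: Thorn → Maris → Juniper → Fern → Milton → Fenby → Thorn costs 108 (by enumerating all 60 distinct tours).
Excess = 123 − 108 = 15.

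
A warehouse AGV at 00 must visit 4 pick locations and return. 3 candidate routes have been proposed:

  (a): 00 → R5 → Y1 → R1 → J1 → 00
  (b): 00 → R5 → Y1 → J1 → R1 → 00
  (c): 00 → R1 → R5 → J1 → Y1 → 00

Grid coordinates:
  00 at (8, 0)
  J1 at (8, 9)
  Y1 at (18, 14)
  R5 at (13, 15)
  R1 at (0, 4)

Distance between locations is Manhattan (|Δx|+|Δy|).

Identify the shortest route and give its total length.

(a): 20 + 6 + 28 + 13 + 9 = 76
(b): 20 + 6 + 15 + 13 + 12 = 66
(c): 12 + 24 + 11 + 15 + 24 = 86

Shortest is (b), total 66.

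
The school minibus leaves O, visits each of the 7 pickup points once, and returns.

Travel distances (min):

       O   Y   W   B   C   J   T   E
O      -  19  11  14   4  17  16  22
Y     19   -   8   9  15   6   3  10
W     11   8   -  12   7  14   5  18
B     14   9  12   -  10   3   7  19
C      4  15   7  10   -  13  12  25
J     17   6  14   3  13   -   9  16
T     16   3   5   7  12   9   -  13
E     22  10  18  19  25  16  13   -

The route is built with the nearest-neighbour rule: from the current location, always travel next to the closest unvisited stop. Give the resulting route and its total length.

At O the remaining stops are C 4, W 11, B 14, T 16, J 17, Y 19, E 22; go to C.
At C the remaining stops are W 7, B 10, T 12, J 13, Y 15, E 25; go to W.
At W the remaining stops are T 5, Y 8, B 12, J 14, E 18; go to T.
At T the remaining stops are Y 3, B 7, J 9, E 13; go to Y.
At Y the remaining stops are J 6, B 9, E 10; go to J.
At J the remaining stops are B 3, E 16; go to B.
At B the remaining stops are E 19; go to E.
Return E→O: 22.
Total = 4 + 7 + 5 + 3 + 6 + 3 + 19 + 22 = 69.

Nearest-neighbour total = 69 min; route O → C → W → T → Y → J → B → E → O.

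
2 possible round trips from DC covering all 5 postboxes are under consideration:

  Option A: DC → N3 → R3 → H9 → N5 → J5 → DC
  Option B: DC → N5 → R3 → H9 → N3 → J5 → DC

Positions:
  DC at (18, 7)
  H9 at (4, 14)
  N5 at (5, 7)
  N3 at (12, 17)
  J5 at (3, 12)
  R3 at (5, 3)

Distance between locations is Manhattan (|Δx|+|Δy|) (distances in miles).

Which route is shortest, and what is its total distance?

Option A: 16 + 21 + 12 + 8 + 7 + 20 = 84
Option B: 13 + 4 + 12 + 11 + 14 + 20 = 74

74 miles — Option B is the shortest.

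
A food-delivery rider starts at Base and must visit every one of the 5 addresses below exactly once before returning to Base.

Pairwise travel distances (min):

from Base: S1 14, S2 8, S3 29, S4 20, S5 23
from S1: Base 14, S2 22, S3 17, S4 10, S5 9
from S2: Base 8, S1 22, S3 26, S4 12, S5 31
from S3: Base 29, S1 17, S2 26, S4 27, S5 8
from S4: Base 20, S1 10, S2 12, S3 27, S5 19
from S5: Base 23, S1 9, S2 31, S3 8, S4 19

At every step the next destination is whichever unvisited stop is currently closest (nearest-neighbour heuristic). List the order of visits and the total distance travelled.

From Base: distances to unvisited — S2=8, S1=14, S4=20, S5=23, S3=29. Nearest is S2 (8).
From S2: distances to unvisited — S4=12, S1=22, S3=26, S5=31. Nearest is S4 (12).
From S4: distances to unvisited — S1=10, S5=19, S3=27. Nearest is S1 (10).
From S1: distances to unvisited — S5=9, S3=17. Nearest is S5 (9).
From S5: distances to unvisited — S3=8. Nearest is S3 (8).
Return S3→Base: 29.
Total = 8 + 12 + 10 + 9 + 8 + 29 = 76.

Total distance 76 min via the nearest-neighbour route Base → S2 → S4 → S1 → S5 → S3 → Base.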